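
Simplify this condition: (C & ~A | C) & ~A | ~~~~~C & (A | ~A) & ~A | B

~A | B

(C & ~A | C) & ~A | ~~~~~C & (A | ~A) & ~A | B
= (C & ~A | C) & ~A | ~~~~~C & ~A | B
= (C & ~A | C) & ~A | ~~~C & ~A | B
= C & ~A | ~~~C & ~A | B
= C & ~A | ~C & ~A | B
= ~A | B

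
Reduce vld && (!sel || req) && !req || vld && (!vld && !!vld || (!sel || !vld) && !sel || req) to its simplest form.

vld && (!sel || req)

vld && (!sel || req) && !req || vld && (!vld && !!vld || (!sel || !vld) && !sel || req)
= vld && (!sel || req) && !req || vld && (!vld && vld || (!sel || !vld) && !sel || req)   [double negation]
= vld && (!sel || req) && !req || vld && (!vld && vld || !sel || req)   [absorption]
= vld && (!sel || req) && !req || vld && (!sel || req)   [complement / identity]
= vld && (!sel || req)   [absorption]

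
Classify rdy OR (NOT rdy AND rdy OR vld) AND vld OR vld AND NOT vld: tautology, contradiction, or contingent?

rdy OR (NOT rdy AND rdy OR vld) AND vld OR vld AND NOT vld
= rdy OR vld AND vld OR vld AND NOT vld   [complement / identity]
= rdy OR vld   [distribution]
This depends on rdy, vld, so it is not a constant.

contingent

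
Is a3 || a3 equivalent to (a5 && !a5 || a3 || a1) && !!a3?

Yes

E1: a3 || a3
    = a3   (idempotence)
E2: (a5 && !a5 || a3 || a1) && !!a3
    = (a3 || a1) && !!a3   (complement / identity)
    = (a3 || a1) && a3   (double negation)
    = a3   (absorption)
Both reduce to a3, so they are equivalent.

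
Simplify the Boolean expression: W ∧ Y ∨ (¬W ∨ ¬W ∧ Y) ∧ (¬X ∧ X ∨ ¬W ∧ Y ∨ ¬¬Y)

W ∧ Y ∨ (¬W ∨ ¬W ∧ Y) ∧ (¬X ∧ X ∨ ¬W ∧ Y ∨ ¬¬Y)
= W ∧ Y ∨ (¬W ∨ ¬W ∧ Y) ∧ (¬W ∧ Y ∨ ¬¬Y)
= W ∧ Y ∨ (¬W ∨ ¬W ∧ Y) ∧ (¬W ∧ Y ∨ Y)
= W ∧ Y ∨ ¬W ∧ Y ∨ ¬W ∧ Y
= W ∧ Y ∨ ¬W ∧ Y
= Y

Y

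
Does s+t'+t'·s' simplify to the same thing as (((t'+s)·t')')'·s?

E1: s+t'+t'·s'
    = s+t'   [absorption]
E2: (((t'+s)·t')')'·s
    = (t'+s)·t'·s   [double negation]
    = t'·s   [absorption]
These differ: at s=0, t=0, E1 = 1 but E2 = 0.

No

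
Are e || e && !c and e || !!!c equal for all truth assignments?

No

E1: e || e && !c
    = e
E2: e || !!!c
    = e || !c
These differ: at c=0, e=0, E1 = 0 but E2 = 1.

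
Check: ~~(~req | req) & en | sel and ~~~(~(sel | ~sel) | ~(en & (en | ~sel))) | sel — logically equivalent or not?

Yes

E1: ~~(~req | req) & en | sel
    = (~req | req) & en | sel   — double negation
    = en | sel   — complement / identity
E2: ~~~(~(sel | ~sel) | ~(en & (en | ~sel))) | sel
    = ~~((sel | ~sel) & en & (en | ~sel)) | sel   — De Morgan
    = ~~((sel | ~sel) & en) | sel   — absorption
    = ~~en | sel   — complement / identity
    = en | sel   — double negation
Both reduce to en | sel, so they are equivalent.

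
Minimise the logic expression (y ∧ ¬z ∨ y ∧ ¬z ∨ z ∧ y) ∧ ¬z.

y ∧ ¬z

(y ∧ ¬z ∨ y ∧ ¬z ∨ z ∧ y) ∧ ¬z
= (y ∧ ¬z ∨ z ∧ y) ∧ ¬z
= y ∧ ¬z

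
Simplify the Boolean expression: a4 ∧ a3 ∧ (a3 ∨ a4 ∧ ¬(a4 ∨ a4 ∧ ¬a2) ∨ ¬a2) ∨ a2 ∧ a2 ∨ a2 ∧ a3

a4 ∧ a3 ∨ a2

a4 ∧ a3 ∧ (a3 ∨ a4 ∧ ¬(a4 ∨ a4 ∧ ¬a2) ∨ ¬a2) ∨ a2 ∧ a2 ∨ a2 ∧ a3
= a4 ∧ a3 ∧ (a3 ∨ a4 ∧ ¬a4 ∨ ¬a2) ∨ a2 ∧ a2 ∨ a2 ∧ a3   (absorption)
= a4 ∧ a3 ∧ (a3 ∨ ¬a2) ∨ a2 ∧ a2 ∨ a2 ∧ a3   (complement / identity)
= a4 ∧ a3 ∨ a2 ∧ a2 ∨ a2 ∧ a3   (absorption)
= a4 ∧ a3 ∨ a2 ∧ (a2 ∨ a3)   (distribution)
= a4 ∧ a3 ∨ a2   (absorption)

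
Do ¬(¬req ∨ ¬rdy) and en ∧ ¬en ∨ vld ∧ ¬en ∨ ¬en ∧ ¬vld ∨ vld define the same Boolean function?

E1: ¬(¬req ∨ ¬rdy)
    = req ∧ rdy
E2: en ∧ ¬en ∨ vld ∧ ¬en ∨ ¬en ∧ ¬vld ∨ vld
    = vld ∧ ¬en ∨ ¬en ∧ ¬vld ∨ vld
    = ¬en ∨ vld
These differ: at en=0, rdy=1, req=0, vld=1, E1 = 0 but E2 = 1.

No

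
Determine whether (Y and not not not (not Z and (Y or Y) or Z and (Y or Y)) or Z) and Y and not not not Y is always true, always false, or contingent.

(Y and not not not (not Z and (Y or Y) or Z and (Y or Y)) or Z) and Y and not not not Y
= (Y and not not not (Y or Y) or Z) and Y and not not not Y   [distribution]
= (Y and not not not Y or Z) and Y and not not not Y   [idempotence]
= Y and not not not Y   [absorption]
= Y and not Y   [double negation]
= False   [complement]

always false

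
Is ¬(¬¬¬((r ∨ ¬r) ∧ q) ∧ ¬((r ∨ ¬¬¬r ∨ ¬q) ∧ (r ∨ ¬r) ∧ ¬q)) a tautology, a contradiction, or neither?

¬(¬¬¬((r ∨ ¬r) ∧ q) ∧ ¬((r ∨ ¬¬¬r ∨ ¬q) ∧ (r ∨ ¬r) ∧ ¬q))
= ¬(¬¬¬((r ∨ ¬r) ∧ q) ∧ ¬((r ∨ ¬r ∨ ¬q) ∧ (r ∨ ¬r) ∧ ¬q))
= ¬(¬¬¬((r ∨ ¬r) ∧ q) ∧ ¬((r ∨ ¬r) ∧ ¬q))
= ¬¬((r ∨ ¬r) ∧ q) ∨ (r ∨ ¬r) ∧ ¬q
= (r ∨ ¬r) ∧ q ∨ (r ∨ ¬r) ∧ ¬q
= r ∨ ¬r
= True

tautology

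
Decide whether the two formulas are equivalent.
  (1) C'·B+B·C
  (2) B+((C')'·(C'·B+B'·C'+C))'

E1: C'·B+B·C
    = B   [distribution]
E2: B+((C')'·(C'·B+B'·C'+C))'
    = B+((C')'·(C'+C))'   [distribution]
    = B+(C·(C'+C))'   [double negation]
    = B+C'   [complement / identity]
These differ: at B=0, C=0, E1 = 0 but E2 = 1.

No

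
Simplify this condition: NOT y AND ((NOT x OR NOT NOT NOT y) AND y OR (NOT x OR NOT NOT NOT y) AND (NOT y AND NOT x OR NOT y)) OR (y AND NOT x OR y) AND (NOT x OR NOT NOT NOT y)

NOT y AND ((NOT x OR NOT NOT NOT y) AND y OR (NOT x OR NOT NOT NOT y) AND (NOT y AND NOT x OR NOT y)) OR (y AND NOT x OR y) AND (NOT x OR NOT NOT NOT y)
= NOT y AND ((NOT x OR NOT NOT NOT y) AND y OR (NOT x OR NOT NOT NOT y) AND (NOT y AND NOT x OR NOT y)) OR y AND (NOT x OR NOT NOT NOT y)   — absorption
= NOT y AND ((NOT x OR NOT NOT NOT y) AND y OR (NOT x OR NOT NOT NOT y) AND NOT y) OR y AND (NOT x OR NOT NOT NOT y)   — absorption
= NOT y AND (NOT x OR NOT NOT NOT y) OR y AND (NOT x OR NOT NOT NOT y)   — distribution
= NOT x OR NOT NOT NOT y   — distribution
= NOT x OR NOT y   — double negation

NOT x OR NOT y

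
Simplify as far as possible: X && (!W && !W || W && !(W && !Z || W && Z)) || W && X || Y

X || Y

X && (!W && !W || W && !(W && !Z || W && Z)) || W && X || Y
= X && (!W && !W || W && !W) || W && X || Y   (distribution)
= X && !W || W && X || Y   (distribution)
= X || Y   (distribution)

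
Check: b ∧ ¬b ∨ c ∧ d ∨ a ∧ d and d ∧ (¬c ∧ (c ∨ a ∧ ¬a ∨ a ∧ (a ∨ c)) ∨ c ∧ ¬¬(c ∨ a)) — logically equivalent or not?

E1: b ∧ ¬b ∨ c ∧ d ∨ a ∧ d
    = c ∧ d ∨ a ∧ d
    = d ∧ (c ∨ a)
E2: d ∧ (¬c ∧ (c ∨ a ∧ ¬a ∨ a ∧ (a ∨ c)) ∨ c ∧ ¬¬(c ∨ a))
    = d ∧ (¬c ∧ (c ∨ a ∧ (a ∨ c)) ∨ c ∧ ¬¬(c ∨ a))
    = d ∧ (¬c ∧ (c ∨ a ∧ (a ∨ c)) ∨ c ∧ (c ∨ a))
    = d ∧ (¬c ∧ (c ∨ a) ∨ c ∧ (c ∨ a))
    = d ∧ (c ∨ a)
Both reduce to d ∧ (c ∨ a), so they are equivalent.

Yes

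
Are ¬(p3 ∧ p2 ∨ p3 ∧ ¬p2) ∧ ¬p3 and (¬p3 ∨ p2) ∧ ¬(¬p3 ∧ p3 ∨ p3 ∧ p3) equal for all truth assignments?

Yes

E1: ¬(p3 ∧ p2 ∨ p3 ∧ ¬p2) ∧ ¬p3
    = ¬p3 ∧ ¬p3   (distribution)
    = ¬p3   (idempotence)
E2: (¬p3 ∨ p2) ∧ ¬(¬p3 ∧ p3 ∨ p3 ∧ p3)
    = (¬p3 ∨ p2) ∧ ¬p3   (distribution)
    = ¬p3   (absorption)
Both reduce to ¬p3, so they are equivalent.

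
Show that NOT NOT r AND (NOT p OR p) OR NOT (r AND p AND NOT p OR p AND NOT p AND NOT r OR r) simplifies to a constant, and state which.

TRUE

NOT NOT r AND (NOT p OR p) OR NOT (r AND p AND NOT p OR p AND NOT p AND NOT r OR r)
= r AND (NOT p OR p) OR NOT (r AND p AND NOT p OR p AND NOT p AND NOT r OR r)   (double negation)
= r OR NOT (r AND p AND NOT p OR p AND NOT p AND NOT r OR r)   (complement / identity)
= r OR NOT (p AND NOT p OR r)   (distribution)
= r OR NOT r   (complement / identity)
= TRUE   (complement)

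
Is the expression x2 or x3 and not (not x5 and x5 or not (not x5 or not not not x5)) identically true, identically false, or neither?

x2 or x3 and not (not x5 and x5 or not (not x5 or not not not x5))
= x2 or x3 and not (not x5 and x5 or not (not x5 or not x5))   — double negation
= x2 or x3 and not (not x5 and x5 or x5 and x5)   — De Morgan
= x2 or x3 and not x5   — distribution
This depends on x2, x3, x5, so it is not a constant.

neither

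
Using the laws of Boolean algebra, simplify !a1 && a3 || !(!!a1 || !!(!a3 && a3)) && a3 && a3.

!a1 && a3 || !(!!a1 || !!(!a3 && a3)) && a3 && a3
= !a1 && a3 || !(a1 || !!(!a3 && a3)) && a3 && a3   (double negation)
= !a1 && a3 || !(a1 || !a3 && a3) && a3 && a3   (double negation)
= !a1 && a3 || !a1 && a3 && a3   (complement / identity)
= !a1 && a3   (absorption)

!a1 && a3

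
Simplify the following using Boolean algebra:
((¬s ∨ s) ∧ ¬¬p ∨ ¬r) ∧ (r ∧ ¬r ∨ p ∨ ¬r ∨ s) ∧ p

p

((¬s ∨ s) ∧ ¬¬p ∨ ¬r) ∧ (r ∧ ¬r ∨ p ∨ ¬r ∨ s) ∧ p
= ((¬s ∨ s) ∧ p ∨ ¬r) ∧ (r ∧ ¬r ∨ p ∨ ¬r ∨ s) ∧ p
= ((¬s ∨ s) ∧ p ∨ ¬r) ∧ (p ∨ ¬r ∨ s) ∧ p
= (p ∨ ¬r) ∧ (p ∨ ¬r ∨ s) ∧ p
= (p ∨ ¬r) ∧ p
= p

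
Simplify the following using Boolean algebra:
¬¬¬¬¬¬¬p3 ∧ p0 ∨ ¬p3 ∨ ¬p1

¬¬¬¬¬¬¬p3 ∧ p0 ∨ ¬p3 ∨ ¬p1
= ¬¬¬¬¬p3 ∧ p0 ∨ ¬p3 ∨ ¬p1   — double negation
= ¬¬¬p3 ∧ p0 ∨ ¬p3 ∨ ¬p1   — double negation
= ¬p3 ∧ p0 ∨ ¬p3 ∨ ¬p1   — double negation
= ¬p3 ∨ ¬p1   — absorption

¬p3 ∨ ¬p1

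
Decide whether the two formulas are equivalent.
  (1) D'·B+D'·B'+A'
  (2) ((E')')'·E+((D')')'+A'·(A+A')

E1: D'·B+D'·B'+A'
    = D'+A'   (distribution)
E2: ((E')')'·E+((D')')'+A'·(A+A')
    = E'·E+((D')')'+A'·(A+A')   (double negation)
    = ((D')')'+A'·(A+A')   (complement / identity)
    = ((D')')'+A'   (complement / identity)
    = D'+A'   (double negation)
Both reduce to D'+A', so they are equivalent.

Yes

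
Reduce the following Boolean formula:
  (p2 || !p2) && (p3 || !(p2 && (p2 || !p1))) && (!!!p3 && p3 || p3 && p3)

(p2 || !p2) && (p3 || !(p2 && (p2 || !p1))) && (!!!p3 && p3 || p3 && p3)
= (p2 || !p2) && (p3 || !(p2 && (p2 || !p1))) && (!p3 && p3 || p3 && p3)   — double negation
= (p2 || !p2) && (p3 || !(p2 && (p2 || !p1))) && p3   — distribution
= (p2 || !p2) && (p3 || !p2) && p3   — absorption
= (p2 || !p2) && p3   — absorption
= p3   — complement / identity

p3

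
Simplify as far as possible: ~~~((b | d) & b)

~b

~~~((b | d) & b)
= ~~~b   — absorption
= ~b   — double negation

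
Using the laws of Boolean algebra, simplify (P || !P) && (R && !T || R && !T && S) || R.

(P || !P) && (R && !T || R && !T && S) || R
= R && !T || R && !T && S || R   [complement / identity]
= R && !T || R   [absorption]
= R   [absorption]

R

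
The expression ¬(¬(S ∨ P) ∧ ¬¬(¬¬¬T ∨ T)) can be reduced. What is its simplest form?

¬(¬(S ∨ P) ∧ ¬¬(¬¬¬T ∨ T))
= ¬(¬(S ∨ P) ∧ ¬¬(¬T ∨ T))   — double negation
= ¬(¬(S ∨ P) ∧ (¬T ∨ T))   — double negation
= ¬¬(S ∨ P)   — complement / identity
= S ∨ P   — double negation

S ∨ P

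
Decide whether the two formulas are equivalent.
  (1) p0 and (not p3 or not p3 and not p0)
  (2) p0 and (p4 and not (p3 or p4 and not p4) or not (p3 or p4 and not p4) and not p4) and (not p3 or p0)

E1: p0 and (not p3 or not p3 and not p0)
    = p0 and not p3   — absorption
E2: p0 and (p4 and not (p3 or p4 and not p4) or not (p3 or p4 and not p4) and not p4) and (not p3 or p0)
    = p0 and not (p3 or p4 and not p4) and (not p3 or p0)   — distribution
    = p0 and not p3 and (not p3 or p0)   — complement / identity
    = p0 and not p3   — absorption
Both reduce to p0 and not p3, so they are equivalent.

Yes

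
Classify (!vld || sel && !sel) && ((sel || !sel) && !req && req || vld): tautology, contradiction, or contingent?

(!vld || sel && !sel) && ((sel || !sel) && !req && req || vld)
= (!vld || sel && !sel) && (!req && req || vld)   [complement / identity]
= (!vld || sel && !sel) && vld   [complement / identity]
= !vld && vld   [complement / identity]
= false   [complement]

contradiction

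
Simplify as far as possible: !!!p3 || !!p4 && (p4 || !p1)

!!!p3 || !!p4 && (p4 || !p1)
= !p3 || !!p4 && (p4 || !p1)
= !p3 || p4 && (p4 || !p1)
= !p3 || p4

!p3 || p4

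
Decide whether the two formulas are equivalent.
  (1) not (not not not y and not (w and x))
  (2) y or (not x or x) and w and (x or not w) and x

Yes

E1: not (not not not y and not (w and x))
    = not (not y and not (w and x))   — double negation
    = y or w and x   — De Morgan
E2: y or (not x or x) and w and (x or not w) and x
    = y or w and (x or not w) and x   — complement / identity
    = y or w and x   — absorption
Both reduce to y or w and x, so they are equivalent.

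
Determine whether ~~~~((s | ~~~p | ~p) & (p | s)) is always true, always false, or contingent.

contingent

~~~~((s | ~~~p | ~p) & (p | s))
= ~~~~((s | ~p | ~p) & (p | s))
= ~~~~((~p | ~p) & p | s)
= ~~~~(~p & p | s)
= ~~~~s
= ~~s
= s
This depends on s, so it is not a constant.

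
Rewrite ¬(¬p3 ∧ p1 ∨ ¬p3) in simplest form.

¬(¬p3 ∧ p1 ∨ ¬p3)
= ¬¬p3   (absorption)
= p3   (double negation)

p3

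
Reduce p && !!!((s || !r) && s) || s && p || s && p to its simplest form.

p

p && !!!((s || !r) && s) || s && p || s && p
= p && !!!((s || !r) && s) || s && p   (idempotence)
= p && !!!s || s && p   (absorption)
= p && !s || s && p   (double negation)
= p   (distribution)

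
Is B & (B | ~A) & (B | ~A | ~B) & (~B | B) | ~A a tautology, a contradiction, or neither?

neither

B & (B | ~A) & (B | ~A | ~B) & (~B | B) | ~A
= B & (B | ~A) & (~B | B) | ~A
= B & (B | ~A) | ~A
= B | ~A
This depends on A, B, so it is not a constant.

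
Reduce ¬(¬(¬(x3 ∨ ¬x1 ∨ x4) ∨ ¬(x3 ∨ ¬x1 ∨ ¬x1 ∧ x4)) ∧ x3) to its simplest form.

¬(¬(¬(x3 ∨ ¬x1 ∨ x4) ∨ ¬(x3 ∨ ¬x1 ∨ ¬x1 ∧ x4)) ∧ x3)
= ¬((x3 ∨ ¬x1 ∨ x4) ∧ (x3 ∨ ¬x1 ∨ ¬x1 ∧ x4) ∧ x3)
= ¬((x3 ∨ ¬x1 ∨ x4) ∧ (x3 ∨ ¬x1) ∧ x3)
= ¬((x3 ∨ ¬x1) ∧ x3)
= ¬x3

¬x3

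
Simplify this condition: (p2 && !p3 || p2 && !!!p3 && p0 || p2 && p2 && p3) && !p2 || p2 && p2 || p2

(p2 && !p3 || p2 && !!!p3 && p0 || p2 && p2 && p3) && !p2 || p2 && p2 || p2
= (p2 && !p3 || p2 && !p3 && p0 || p2 && p2 && p3) && !p2 || p2 && p2 || p2   — double negation
= (p2 && !p3 || p2 && p2 && p3) && !p2 || p2 && p2 || p2   — absorption
= (p2 && !p3 || p2 && p3) && !p2 || p2 && p2 || p2   — idempotence
= p2 && !p2 || p2 && p2 || p2   — distribution
= p2 || p2   — distribution
= p2   — idempotence

p2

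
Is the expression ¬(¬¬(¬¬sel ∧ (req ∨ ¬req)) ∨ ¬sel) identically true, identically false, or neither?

identically false

¬(¬¬(¬¬sel ∧ (req ∨ ¬req)) ∨ ¬sel)
= ¬(¬¬¬¬sel ∨ ¬sel)   (complement / identity)
= ¬(¬¬sel ∨ ¬sel)   (double negation)
= ¬sel ∧ sel   (De Morgan)
= False   (complement)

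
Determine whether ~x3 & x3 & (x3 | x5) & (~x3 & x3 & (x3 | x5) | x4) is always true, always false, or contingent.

always false

~x3 & x3 & (x3 | x5) & (~x3 & x3 & (x3 | x5) | x4)
= ~x3 & x3 & (x3 | x5)   (absorption)
= ~x3 & x3   (absorption)
= 0   (complement)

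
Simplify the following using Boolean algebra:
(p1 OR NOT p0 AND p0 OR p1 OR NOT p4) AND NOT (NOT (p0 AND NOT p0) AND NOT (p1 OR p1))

(p1 OR NOT p0 AND p0 OR p1 OR NOT p4) AND NOT (NOT (p0 AND NOT p0) AND NOT (p1 OR p1))
= (p1 OR p1 OR NOT p4) AND NOT (NOT (p0 AND NOT p0) AND NOT (p1 OR p1))
= (p1 OR p1 OR NOT p4) AND (p0 AND NOT p0 OR p1 OR p1)
= (p1 OR p1 OR NOT p4) AND (p1 OR p1)
= p1 OR p1
= p1

p1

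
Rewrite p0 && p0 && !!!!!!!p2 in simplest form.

p0 && !p2

p0 && p0 && !!!!!!!p2
= p0 && !!!!!!!p2
= p0 && !!!!!p2
= p0 && !!!p2
= p0 && !p2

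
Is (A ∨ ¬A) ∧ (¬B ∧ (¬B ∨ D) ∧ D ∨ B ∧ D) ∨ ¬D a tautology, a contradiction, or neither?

tautology

(A ∨ ¬A) ∧ (¬B ∧ (¬B ∨ D) ∧ D ∨ B ∧ D) ∨ ¬D
= (A ∨ ¬A) ∧ (¬B ∧ D ∨ B ∧ D) ∨ ¬D   (absorption)
= ¬B ∧ D ∨ B ∧ D ∨ ¬D   (complement / identity)
= D ∨ ¬D   (distribution)
= True   (complement)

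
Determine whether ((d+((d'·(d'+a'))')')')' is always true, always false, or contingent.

always true

((d+((d'·(d'+a'))')')')'
= ((d+((d')')')')'   (absorption)
= ((d+d')')'   (double negation)
= d+d'   (double negation)
= 1   (complement)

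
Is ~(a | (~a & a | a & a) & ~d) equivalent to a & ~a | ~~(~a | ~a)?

E1: ~(a | (~a & a | a & a) & ~d)
    = ~(a | a & ~d)   [distribution]
    = ~a   [absorption]
E2: a & ~a | ~~(~a | ~a)
    = ~~(~a | ~a)   [complement / identity]
    = ~~~a   [idempotence]
    = ~a   [double negation]
Both reduce to ~a, so they are equivalent.

Yes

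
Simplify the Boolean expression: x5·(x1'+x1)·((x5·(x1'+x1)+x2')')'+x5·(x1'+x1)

x5

x5·(x1'+x1)·((x5·(x1'+x1)+x2')')'+x5·(x1'+x1)
= x5·(x1'+x1)·(x5·(x1'+x1)+x2')+x5·(x1'+x1)
= x5·(x1'+x1)+x5·(x1'+x1)
= x5·(x1'+x1)
= x5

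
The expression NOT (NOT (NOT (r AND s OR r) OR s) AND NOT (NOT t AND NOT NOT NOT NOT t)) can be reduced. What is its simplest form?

NOT r OR s

NOT (NOT (NOT (r AND s OR r) OR s) AND NOT (NOT t AND NOT NOT NOT NOT t))
= NOT (NOT (NOT (r AND s OR r) OR s) AND NOT (NOT t AND NOT NOT t))   — double negation
= NOT (NOT (NOT (r AND s OR r) OR s) AND NOT (NOT t AND t))   — double negation
= NOT (r AND s OR r) OR s OR NOT t AND t   — De Morgan
= NOT r OR s OR NOT t AND t   — absorption
= NOT r OR s   — complement / identity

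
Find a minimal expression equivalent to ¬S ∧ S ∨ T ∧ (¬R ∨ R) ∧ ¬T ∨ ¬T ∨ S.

¬T ∨ S

¬S ∧ S ∨ T ∧ (¬R ∨ R) ∧ ¬T ∨ ¬T ∨ S
= T ∧ (¬R ∨ R) ∧ ¬T ∨ ¬T ∨ S   (complement / identity)
= T ∧ ¬T ∨ ¬T ∨ S   (complement / identity)
= ¬T ∨ S   (complement / identity)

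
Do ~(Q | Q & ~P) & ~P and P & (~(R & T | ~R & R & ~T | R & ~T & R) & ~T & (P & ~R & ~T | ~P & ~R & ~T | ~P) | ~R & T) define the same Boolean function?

No

E1: ~(Q | Q & ~P) & ~P
    = ~Q & ~P
E2: P & (~(R & T | ~R & R & ~T | R & ~T & R) & ~T & (P & ~R & ~T | ~P & ~R & ~T | ~P) | ~R & T)
    = P & (~(R & T | ~R & R & ~T | R & ~T & R) & ~T & (~R & ~T | ~P) | ~R & T)
    = P & (~(R & T | R & ~T) & ~T & (~R & ~T | ~P) | ~R & T)
    = P & (~R & ~T & (~R & ~T | ~P) | ~R & T)
    = P & (~R & ~T | ~R & T)
    = P & ~R
These differ: at P=0, Q=0, R=0, T=1, E1 = 1 but E2 = 0.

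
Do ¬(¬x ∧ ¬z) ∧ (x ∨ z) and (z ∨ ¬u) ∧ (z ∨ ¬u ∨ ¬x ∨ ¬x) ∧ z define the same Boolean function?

No

E1: ¬(¬x ∧ ¬z) ∧ (x ∨ z)
    = (x ∨ z) ∧ (x ∨ z)   [De Morgan]
    = x ∨ z   [idempotence]
E2: (z ∨ ¬u) ∧ (z ∨ ¬u ∨ ¬x ∨ ¬x) ∧ z
    = (z ∨ ¬u) ∧ (z ∨ ¬u ∨ ¬x) ∧ z   [idempotence]
    = (z ∨ ¬u) ∧ z   [absorption]
    = z   [absorption]
These differ: at u=1, x=1, z=0, E1 = 1 but E2 = 0.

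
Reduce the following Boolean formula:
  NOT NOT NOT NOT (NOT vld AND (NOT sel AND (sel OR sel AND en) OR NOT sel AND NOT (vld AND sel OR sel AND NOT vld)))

NOT NOT NOT NOT (NOT vld AND (NOT sel AND (sel OR sel AND en) OR NOT sel AND NOT (vld AND sel OR sel AND NOT vld)))
= NOT NOT (NOT vld AND (NOT sel AND (sel OR sel AND en) OR NOT sel AND NOT (vld AND sel OR sel AND NOT vld)))   [double negation]
= NOT NOT (NOT vld AND (NOT sel AND (sel OR sel AND en) OR NOT sel AND NOT sel))   [distribution]
= NOT NOT (NOT vld AND (NOT sel AND sel OR NOT sel AND NOT sel))   [absorption]
= NOT vld AND (NOT sel AND sel OR NOT sel AND NOT sel)   [double negation]
= NOT vld AND NOT sel   [distribution]

NOT vld AND NOT sel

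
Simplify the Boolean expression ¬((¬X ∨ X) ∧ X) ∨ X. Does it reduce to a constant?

True

¬((¬X ∨ X) ∧ X) ∨ X
= ¬X ∨ X   — complement / identity
= True   — complement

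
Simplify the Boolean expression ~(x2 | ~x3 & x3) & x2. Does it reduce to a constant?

0

~(x2 | ~x3 & x3) & x2
= ~x2 & x2   — complement / identity
= 0   — complement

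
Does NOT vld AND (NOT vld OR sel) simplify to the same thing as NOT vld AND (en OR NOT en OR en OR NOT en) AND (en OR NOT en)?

Yes

E1: NOT vld AND (NOT vld OR sel)
    = NOT vld   — absorption
E2: NOT vld AND (en OR NOT en OR en OR NOT en) AND (en OR NOT en)
    = NOT vld AND (en OR NOT en) AND (en OR NOT en)   — idempotence
    = NOT vld AND (en OR NOT en)   — idempotence
    = NOT vld   — complement / identity
Both reduce to NOT vld, so they are equivalent.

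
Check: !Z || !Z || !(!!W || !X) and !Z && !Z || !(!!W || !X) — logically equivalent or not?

E1: !Z || !Z || !(!!W || !X)
    = !Z || !(!!W || !X)   — idempotence
    = !Z || !W && X   — De Morgan
E2: !Z && !Z || !(!!W || !X)
    = !Z || !(!!W || !X)   — idempotence
    = !Z || !W && X   — De Morgan
Both reduce to !Z || !W && X, so they are equivalent.

Yes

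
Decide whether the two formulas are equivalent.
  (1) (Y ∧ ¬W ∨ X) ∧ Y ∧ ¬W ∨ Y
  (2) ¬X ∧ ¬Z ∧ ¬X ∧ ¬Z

E1: (Y ∧ ¬W ∨ X) ∧ Y ∧ ¬W ∨ Y
    = Y ∧ ¬W ∨ Y   [absorption]
    = Y   [absorption]
E2: ¬X ∧ ¬Z ∧ ¬X ∧ ¬Z
    = ¬X ∧ ¬Z   [idempotence]
These differ: at W=0, X=1, Y=1, Z=0, E1 = 1 but E2 = 0.

No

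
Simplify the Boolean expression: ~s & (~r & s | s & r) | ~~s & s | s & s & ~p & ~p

s

~s & (~r & s | s & r) | ~~s & s | s & s & ~p & ~p
= ~s & (~r & s | s & r) | s & s | s & s & ~p & ~p   [double negation]
= ~s & (~r & s | s & r) | s & s | s & s & ~p   [idempotence]
= ~s & s | s & s | s & s & ~p   [distribution]
= ~s & s | s & s   [absorption]
= s   [distribution]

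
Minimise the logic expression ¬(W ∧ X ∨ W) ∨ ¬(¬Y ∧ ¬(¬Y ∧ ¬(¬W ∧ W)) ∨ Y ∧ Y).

¬W ∨ ¬Y

¬(W ∧ X ∨ W) ∨ ¬(¬Y ∧ ¬(¬Y ∧ ¬(¬W ∧ W)) ∨ Y ∧ Y)
= ¬(W ∧ X ∨ W) ∨ ¬(¬Y ∧ (Y ∨ ¬W ∧ W) ∨ Y ∧ Y)   [De Morgan]
= ¬(W ∧ X ∨ W) ∨ ¬(¬Y ∧ Y ∨ Y ∧ Y)   [complement / identity]
= ¬W ∨ ¬(¬Y ∧ Y ∨ Y ∧ Y)   [absorption]
= ¬W ∨ ¬Y   [distribution]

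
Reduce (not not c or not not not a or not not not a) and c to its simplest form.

(not not c or not not not a or not not not a) and c
= (not not c or not not not a) and c   [idempotence]
= (c or not not not a) and c   [double negation]
= (c or not a) and c   [double negation]
= c   [absorption]

c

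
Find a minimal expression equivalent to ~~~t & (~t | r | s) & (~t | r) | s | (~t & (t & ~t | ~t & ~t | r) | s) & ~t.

~t | s

~~~t & (~t | r | s) & (~t | r) | s | (~t & (t & ~t | ~t & ~t | r) | s) & ~t
= ~t & (~t | r | s) & (~t | r) | s | (~t & (t & ~t | ~t & ~t | r) | s) & ~t   — double negation
= ~t & (~t | r) | s | (~t & (t & ~t | ~t & ~t | r) | s) & ~t   — absorption
= ~t & (~t | r) | s | (~t & (~t | r) | s) & ~t   — distribution
= ~t & (~t | r) | s   — absorption
= ~t | s   — absorption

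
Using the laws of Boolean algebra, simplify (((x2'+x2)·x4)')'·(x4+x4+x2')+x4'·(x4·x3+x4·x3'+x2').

x4+x2'

(((x2'+x2)·x4)')'·(x4+x4+x2')+x4'·(x4·x3+x4·x3'+x2')
= (((x2'+x2)·x4)')'·(x4+x2')+x4'·(x4·x3+x4·x3'+x2')   [idempotence]
= (x2'+x2)·x4·(x4+x2')+x4'·(x4·x3+x4·x3'+x2')   [double negation]
= x4·(x4+x2')+x4'·(x4·x3+x4·x3'+x2')   [complement / identity]
= x4·(x4+x2')+x4'·(x4+x2')   [distribution]
= x4+x2'   [distribution]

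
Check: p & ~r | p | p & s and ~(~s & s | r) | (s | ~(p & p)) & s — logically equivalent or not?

E1: p & ~r | p | p & s
    = p | p & s   (absorption)
    = p   (absorption)
E2: ~(~s & s | r) | (s | ~(p & p)) & s
    = ~(~s & s | r) | (s | ~p) & s   (idempotence)
    = ~(~s & s | r) | s   (absorption)
    = ~r | s   (complement / identity)
These differ: at p=0, r=0, s=0, E1 = 0 but E2 = 1.

No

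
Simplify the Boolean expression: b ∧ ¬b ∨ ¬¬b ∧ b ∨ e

b ∨ e

b ∧ ¬b ∨ ¬¬b ∧ b ∨ e
= b ∧ ¬b ∨ b ∧ b ∨ e
= b ∨ e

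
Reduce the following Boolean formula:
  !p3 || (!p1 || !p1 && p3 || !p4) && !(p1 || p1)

!p3 || !p1

!p3 || (!p1 || !p1 && p3 || !p4) && !(p1 || p1)
= !p3 || (!p1 || !p4) && !(p1 || p1)
= !p3 || (!p1 || !p4) && !p1
= !p3 || !p1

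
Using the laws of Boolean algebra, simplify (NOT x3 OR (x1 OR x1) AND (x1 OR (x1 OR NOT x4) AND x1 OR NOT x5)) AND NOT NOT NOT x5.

(NOT x3 OR (x1 OR x1) AND (x1 OR (x1 OR NOT x4) AND x1 OR NOT x5)) AND NOT NOT NOT x5
= (NOT x3 OR (x1 OR x1) AND (x1 OR x1 OR NOT x5)) AND NOT NOT NOT x5
= (NOT x3 OR x1 OR x1) AND NOT NOT NOT x5
= (NOT x3 OR x1 OR x1) AND NOT x5
= (NOT x3 OR x1) AND NOT x5

(NOT x3 OR x1) AND NOT x5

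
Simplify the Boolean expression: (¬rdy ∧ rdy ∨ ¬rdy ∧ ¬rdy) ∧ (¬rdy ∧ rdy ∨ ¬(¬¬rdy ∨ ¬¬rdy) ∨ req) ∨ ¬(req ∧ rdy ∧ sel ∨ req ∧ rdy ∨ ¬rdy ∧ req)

(¬rdy ∧ rdy ∨ ¬rdy ∧ ¬rdy) ∧ (¬rdy ∧ rdy ∨ ¬(¬¬rdy ∨ ¬¬rdy) ∨ req) ∨ ¬(req ∧ rdy ∧ sel ∨ req ∧ rdy ∨ ¬rdy ∧ req)
= (¬rdy ∧ rdy ∨ ¬rdy ∧ ¬rdy) ∧ (¬rdy ∧ rdy ∨ ¬(¬¬rdy ∨ ¬¬rdy) ∨ req) ∨ ¬(req ∧ rdy ∨ ¬rdy ∧ req)   — absorption
= (¬rdy ∧ rdy ∨ ¬rdy ∧ ¬rdy) ∧ (¬rdy ∧ rdy ∨ ¬rdy ∧ ¬rdy ∨ req) ∨ ¬(req ∧ rdy ∨ ¬rdy ∧ req)   — De Morgan
= ¬rdy ∧ rdy ∨ ¬rdy ∧ ¬rdy ∨ ¬(req ∧ rdy ∨ ¬rdy ∧ req)   — absorption
= ¬rdy ∧ rdy ∨ ¬rdy ∧ ¬rdy ∨ ¬req   — distribution
= ¬rdy ∨ ¬req   — distribution

¬rdy ∨ ¬req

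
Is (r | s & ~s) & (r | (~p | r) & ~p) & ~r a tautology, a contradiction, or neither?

contradiction

(r | s & ~s) & (r | (~p | r) & ~p) & ~r
= r & (r | (~p | r) & ~p) & ~r   — complement / identity
= r & (r | ~p) & ~r   — absorption
= r & ~r   — absorption
= 0   — complement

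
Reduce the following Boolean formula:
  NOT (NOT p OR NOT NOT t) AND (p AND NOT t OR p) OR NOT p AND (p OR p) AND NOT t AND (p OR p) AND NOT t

NOT (NOT p OR NOT NOT t) AND (p AND NOT t OR p) OR NOT p AND (p OR p) AND NOT t AND (p OR p) AND NOT t
= p AND NOT t AND (p AND NOT t OR p) OR NOT p AND (p OR p) AND NOT t AND (p OR p) AND NOT t
= p AND NOT t AND (p AND NOT t OR p) OR NOT p AND (p OR p) AND NOT t
= p AND NOT t AND p OR NOT p AND (p OR p) AND NOT t
= p AND NOT t AND p OR NOT p AND p AND NOT t
= p AND NOT t

p AND NOT t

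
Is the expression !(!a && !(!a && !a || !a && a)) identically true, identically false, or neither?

identically true

!(!a && !(!a && !a || !a && a))
= a || !a && !a || !a && a   — De Morgan
= a || !a   — distribution
= true   — complement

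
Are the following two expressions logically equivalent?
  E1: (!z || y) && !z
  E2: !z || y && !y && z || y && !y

E1: (!z || y) && !z
    = !z   — absorption
E2: !z || y && !y && z || y && !y
    = !z || y && !y   — absorption
    = !z   — complement / identity
Both reduce to !z, so they are equivalent.

Yes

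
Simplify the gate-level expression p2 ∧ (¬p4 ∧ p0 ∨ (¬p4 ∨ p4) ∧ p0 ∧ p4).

p2 ∧ (¬p4 ∧ p0 ∨ (¬p4 ∨ p4) ∧ p0 ∧ p4)
= p2 ∧ (¬p4 ∧ p0 ∨ p0 ∧ p4)   — complement / identity
= p2 ∧ p0   — distribution

p2 ∧ p0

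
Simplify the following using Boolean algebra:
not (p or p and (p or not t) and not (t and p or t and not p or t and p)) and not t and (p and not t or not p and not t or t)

not (p or p and (p or not t) and not (t and p or t and not p or t and p)) and not t and (p and not t or not p and not t or t)
= not (p or p and (p or not t) and not (t and p or t)) and not t and (p and not t or not p and not t or t)
= not (p or p and (p or not t) and not t) and not t and (p and not t or not p and not t or t)
= not (p or p and not t) and not t and (p and not t or not p and not t or t)
= not p and not t and (p and not t or not p and not t or t)
= not p and not t and (not t or t)
= not p and not t

not p and not t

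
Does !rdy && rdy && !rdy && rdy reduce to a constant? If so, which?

!rdy && rdy && !rdy && rdy
= !rdy && rdy
= false

yes, False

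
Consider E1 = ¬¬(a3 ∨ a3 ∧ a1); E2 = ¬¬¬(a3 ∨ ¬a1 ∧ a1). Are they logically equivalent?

No

E1: ¬¬(a3 ∨ a3 ∧ a1)
    = ¬¬a3
    = a3
E2: ¬¬¬(a3 ∨ ¬a1 ∧ a1)
    = ¬¬¬a3
    = ¬a3
These differ: at a1=0, a3=1, E1 = 1 but E2 = 0.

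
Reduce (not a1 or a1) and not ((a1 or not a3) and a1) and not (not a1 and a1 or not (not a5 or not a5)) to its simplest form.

(not a1 or a1) and not ((a1 or not a3) and a1) and not (not a1 and a1 or not (not a5 or not a5))
= not ((a1 or not a3) and a1) and not (not a1 and a1 or not (not a5 or not a5))
= not a1 and not (not a1 and a1 or not (not a5 or not a5))
= not a1 and not not (not a5 or not a5)
= not a1 and (not a5 or not a5)
= not a1 and not a5

not a1 and not a5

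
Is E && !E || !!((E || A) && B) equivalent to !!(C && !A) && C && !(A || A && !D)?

E1: E && !E || !!((E || A) && B)
    = !!((E || A) && B)   [complement / identity]
    = (E || A) && B   [double negation]
E2: !!(C && !A) && C && !(A || A && !D)
    = !!(C && !A) && C && !A   [absorption]
    = C && !A && C && !A   [double negation]
    = C && !A   [idempotence]
These differ: at A=1, B=1, C=0, D=1, E=1, E1 = 1 but E2 = 0.

No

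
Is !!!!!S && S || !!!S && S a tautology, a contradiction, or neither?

contradiction

!!!!!S && S || !!!S && S
= !!!S && S || !!!S && S   (double negation)
= !!!S && S   (idempotence)
= !S && S   (double negation)
= false   (complement)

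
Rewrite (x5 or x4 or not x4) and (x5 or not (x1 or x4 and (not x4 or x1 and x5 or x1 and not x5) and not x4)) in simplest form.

not x1 or x5

(x5 or x4 or not x4) and (x5 or not (x1 or x4 and (not x4 or x1 and x5 or x1 and not x5) and not x4))
= (x4 or not x4) and not (x1 or x4 and (not x4 or x1 and x5 or x1 and not x5) and not x4) or x5   — distribution
= not (x1 or x4 and (not x4 or x1 and x5 or x1 and not x5) and not x4) or x5   — complement / identity
= not (x1 or x4 and (not x4 or x1) and not x4) or x5   — distribution
= not (x1 or x4 and not x4) or x5   — absorption
= not x1 or x5   — complement / identity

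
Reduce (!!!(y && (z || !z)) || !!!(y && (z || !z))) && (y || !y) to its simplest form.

(!!!(y && (z || !z)) || !!!(y && (z || !z))) && (y || !y)
= !!!(y && (z || !z)) && (y || !y)   — idempotence
= !!!y && (y || !y)   — complement / identity
= !y && (y || !y)   — double negation
= !y   — complement / identity

!y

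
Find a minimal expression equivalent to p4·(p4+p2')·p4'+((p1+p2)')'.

p1+p2

p4·(p4+p2')·p4'+((p1+p2)')'
= p4·p4'+((p1+p2)')'   — absorption
= ((p1+p2)')'   — complement / identity
= p1+p2   — double negation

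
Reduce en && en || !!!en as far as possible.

true

en && en || !!!en
= en && en || !en
= en || !en
= true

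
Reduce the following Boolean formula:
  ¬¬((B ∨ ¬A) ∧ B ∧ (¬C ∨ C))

B

¬¬((B ∨ ¬A) ∧ B ∧ (¬C ∨ C))
= ¬¬((B ∨ ¬A) ∧ B)   [complement / identity]
= ¬¬B   [absorption]
= B   [double negation]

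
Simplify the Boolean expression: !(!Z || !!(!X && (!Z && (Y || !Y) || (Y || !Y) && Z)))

Z && X

!(!Z || !!(!X && (!Z && (Y || !Y) || (Y || !Y) && Z)))
= !(!Z || !!(!X && (Y || !Y)))   — distribution
= !(!Z || !!!X)   — complement / identity
= !(!Z || !X)   — double negation
= Z && X   — De Morgan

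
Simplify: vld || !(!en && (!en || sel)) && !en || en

vld || en

vld || !(!en && (!en || sel)) && !en || en
= vld || !!en && !en || en   (absorption)
= vld || en && !en || en   (double negation)
= vld || en   (complement / identity)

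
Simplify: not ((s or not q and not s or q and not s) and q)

not ((s or not q and not s or q and not s) and q)
= not ((s or not s) and q)   (distribution)
= not q   (complement / identity)

not q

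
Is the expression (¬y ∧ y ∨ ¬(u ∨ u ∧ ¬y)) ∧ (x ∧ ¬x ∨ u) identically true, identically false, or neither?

(¬y ∧ y ∨ ¬(u ∨ u ∧ ¬y)) ∧ (x ∧ ¬x ∨ u)
= ¬(u ∨ u ∧ ¬y) ∧ (x ∧ ¬x ∨ u)
= ¬u ∧ (x ∧ ¬x ∨ u)
= ¬u ∧ u
= False

identically false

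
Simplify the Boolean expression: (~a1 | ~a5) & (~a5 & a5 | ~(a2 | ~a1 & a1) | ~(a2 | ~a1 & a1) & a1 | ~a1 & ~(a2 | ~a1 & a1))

(~a1 | ~a5) & (~a5 & a5 | ~(a2 | ~a1 & a1) | ~(a2 | ~a1 & a1) & a1 | ~a1 & ~(a2 | ~a1 & a1))
= (~a1 | ~a5) & (~a5 & a5 | ~(a2 | ~a1 & a1) | ~(a2 | ~a1 & a1))
= (~a1 | ~a5) & (~a5 & a5 | ~(a2 | ~a1 & a1))
= (~a1 | ~a5) & ~(a2 | ~a1 & a1)
= (~a1 | ~a5) & ~a2

(~a1 | ~a5) & ~a2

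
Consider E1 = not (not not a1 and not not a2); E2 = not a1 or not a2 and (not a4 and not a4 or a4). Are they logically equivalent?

Yes

E1: not (not not a1 and not not a2)
    = not a1 or not a2   — De Morgan
E2: not a1 or not a2 and (not a4 and not a4 or a4)
    = not a1 or not a2 and (not a4 or a4)   — idempotence
    = not a1 or not a2   — complement / identity
Both reduce to not a1 or not a2, so they are equivalent.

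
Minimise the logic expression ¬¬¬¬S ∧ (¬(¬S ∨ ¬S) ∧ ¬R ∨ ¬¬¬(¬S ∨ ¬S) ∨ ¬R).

S

¬¬¬¬S ∧ (¬(¬S ∨ ¬S) ∧ ¬R ∨ ¬¬¬(¬S ∨ ¬S) ∨ ¬R)
= ¬¬S ∧ (¬(¬S ∨ ¬S) ∧ ¬R ∨ ¬¬¬(¬S ∨ ¬S) ∨ ¬R)   (double negation)
= ¬¬S ∧ (¬(¬S ∨ ¬S) ∧ ¬R ∨ ¬(¬S ∨ ¬S) ∨ ¬R)   (double negation)
= ¬¬S ∧ (¬(¬S ∨ ¬S) ∨ ¬R)   (absorption)
= ¬¬S ∧ (¬¬S ∨ ¬R)   (idempotence)
= ¬¬S   (absorption)
= S   (double negation)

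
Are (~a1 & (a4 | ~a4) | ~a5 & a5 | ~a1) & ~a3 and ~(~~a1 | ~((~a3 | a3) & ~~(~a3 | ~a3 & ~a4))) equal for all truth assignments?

E1: (~a1 & (a4 | ~a4) | ~a5 & a5 | ~a1) & ~a3
    = (~a1 | ~a5 & a5 | ~a1) & ~a3   (complement / identity)
    = (~a1 | ~a1) & ~a3   (complement / identity)
    = ~a1 & ~a3   (idempotence)
E2: ~(~~a1 | ~((~a3 | a3) & ~~(~a3 | ~a3 & ~a4)))
    = ~(~~a1 | ~((~a3 | a3) & ~~~a3))   (absorption)
    = ~a1 & (~a3 | a3) & ~~~a3   (De Morgan)
    = ~a1 & ~~~a3   (complement / identity)
    = ~a1 & ~a3   (double negation)
Both reduce to ~a1 & ~a3, so they are equivalent.

Yes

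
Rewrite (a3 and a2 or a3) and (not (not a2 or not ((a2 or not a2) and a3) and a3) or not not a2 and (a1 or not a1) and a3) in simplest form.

(a3 and a2 or a3) and (not (not a2 or not ((a2 or not a2) and a3) and a3) or not not a2 and (a1 or not a1) and a3)
= (a3 and a2 or a3) and (not (not a2 or not a3 and a3) or not not a2 and (a1 or not a1) and a3)
= (a3 and a2 or a3) and (not (not a2 or not a3 and a3) or not not a2 and a3)
= (a3 and a2 or a3) and (not not a2 or not not a2 and a3)
= (a3 and a2 or a3) and not not a2
= a3 and not not a2
= a3 and a2

a3 and a2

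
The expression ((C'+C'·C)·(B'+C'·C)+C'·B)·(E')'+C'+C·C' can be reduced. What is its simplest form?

C'

((C'+C'·C)·(B'+C'·C)+C'·B)·(E')'+C'+C·C'
= (C'·B'+C'·C+C'·B)·(E')'+C'+C·C'
= (C'·B'+C'·C+C'·B)·(E')'+C'
= (C'·B'+C'·B)·(E')'+C'
= C'·(E')'+C'
= C'·E+C'
= C'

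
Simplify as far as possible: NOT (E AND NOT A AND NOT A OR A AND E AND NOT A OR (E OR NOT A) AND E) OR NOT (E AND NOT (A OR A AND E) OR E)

NOT E

NOT (E AND NOT A AND NOT A OR A AND E AND NOT A OR (E OR NOT A) AND E) OR NOT (E AND NOT (A OR A AND E) OR E)
= NOT (E AND NOT A AND NOT A OR A AND E AND NOT A OR (E OR NOT A) AND E) OR NOT (E AND NOT A OR E)   [absorption]
= NOT (E AND NOT A OR (E OR NOT A) AND E) OR NOT (E AND NOT A OR E)   [distribution]
= NOT (E AND NOT A OR E) OR NOT (E AND NOT A OR E)   [absorption]
= NOT (E AND NOT A OR E)   [idempotence]
= NOT E   [absorption]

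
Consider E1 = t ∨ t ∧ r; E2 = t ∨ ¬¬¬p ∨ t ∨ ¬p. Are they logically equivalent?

No

E1: t ∨ t ∧ r
    = t
E2: t ∨ ¬¬¬p ∨ t ∨ ¬p
    = t ∨ ¬p ∨ t ∨ ¬p
    = t ∨ ¬p
These differ: at p=0, r=0, t=0, E1 = 0 but E2 = 1.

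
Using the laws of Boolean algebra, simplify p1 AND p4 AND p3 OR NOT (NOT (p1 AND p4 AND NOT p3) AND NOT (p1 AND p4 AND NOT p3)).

p1 AND p4

p1 AND p4 AND p3 OR NOT (NOT (p1 AND p4 AND NOT p3) AND NOT (p1 AND p4 AND NOT p3))
= p1 AND p4 AND p3 OR NOT NOT (p1 AND p4 AND NOT p3)
= p1 AND p4 AND p3 OR p1 AND p4 AND NOT p3
= p1 AND p4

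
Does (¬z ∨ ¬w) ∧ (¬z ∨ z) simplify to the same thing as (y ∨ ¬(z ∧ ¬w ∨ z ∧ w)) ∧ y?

No

E1: (¬z ∨ ¬w) ∧ (¬z ∨ z)
    = ¬z ∨ ¬w
E2: (y ∨ ¬(z ∧ ¬w ∨ z ∧ w)) ∧ y
    = (y ∨ ¬z) ∧ y
    = y
These differ: at w=0, y=0, z=0, E1 = 1 but E2 = 0.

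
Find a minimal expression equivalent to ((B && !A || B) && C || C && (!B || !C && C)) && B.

((B && !A || B) && C || C && (!B || !C && C)) && B
= (B && C || C && (!B || !C && C)) && B   (absorption)
= (B && C || C && !B) && B   (complement / identity)
= C && B   (distribution)

C && B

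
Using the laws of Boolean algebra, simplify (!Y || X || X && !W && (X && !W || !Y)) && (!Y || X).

!Y || X

(!Y || X || X && !W && (X && !W || !Y)) && (!Y || X)
= (!Y || X || X && !W) && (!Y || X)   — absorption
= (!Y || X) && (!Y || X)   — absorption
= !Y || X   — idempotence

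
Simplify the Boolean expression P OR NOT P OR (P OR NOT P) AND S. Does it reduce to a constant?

TRUE

P OR NOT P OR (P OR NOT P) AND S
= P OR NOT P   (absorption)
= TRUE   (complement)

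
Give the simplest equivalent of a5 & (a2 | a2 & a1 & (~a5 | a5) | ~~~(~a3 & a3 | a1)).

a5 & (a2 | a2 & a1 & (~a5 | a5) | ~~~(~a3 & a3 | a1))
= a5 & (a2 | a2 & a1 & (~a5 | a5) | ~~~a1)   (complement / identity)
= a5 & (a2 | a2 & a1 & (~a5 | a5) | ~a1)   (double negation)
= a5 & (a2 | a2 & a1 | ~a1)   (complement / identity)
= a5 & (a2 | ~a1)   (absorption)

a5 & (a2 | ~a1)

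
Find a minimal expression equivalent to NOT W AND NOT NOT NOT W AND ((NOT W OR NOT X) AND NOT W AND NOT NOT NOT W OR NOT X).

NOT W

NOT W AND NOT NOT NOT W AND ((NOT W OR NOT X) AND NOT W AND NOT NOT NOT W OR NOT X)
= NOT W AND NOT NOT NOT W AND (NOT W AND NOT NOT NOT W OR NOT X)   (absorption)
= NOT W AND NOT NOT NOT W   (absorption)
= NOT W AND NOT W   (double negation)
= NOT W   (idempotence)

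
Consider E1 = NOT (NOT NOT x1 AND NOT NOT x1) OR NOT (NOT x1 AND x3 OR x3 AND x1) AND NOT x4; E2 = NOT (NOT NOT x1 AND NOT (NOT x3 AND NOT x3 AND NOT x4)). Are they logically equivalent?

E1: NOT (NOT NOT x1 AND NOT NOT x1) OR NOT (NOT x1 AND x3 OR x3 AND x1) AND NOT x4
    = NOT x1 OR NOT x1 OR NOT (NOT x1 AND x3 OR x3 AND x1) AND NOT x4   — De Morgan
    = NOT x1 OR NOT x1 OR NOT x3 AND NOT x4   — distribution
    = NOT x1 OR NOT x3 AND NOT x4   — idempotence
E2: NOT (NOT NOT x1 AND NOT (NOT x3 AND NOT x3 AND NOT x4))
    = NOT (NOT NOT x1 AND NOT (NOT x3 AND NOT x4))   — idempotence
    = NOT x1 OR NOT x3 AND NOT x4   — De Morgan
Both reduce to NOT x1 OR NOT x3 AND NOT x4, so they are equivalent.

Yes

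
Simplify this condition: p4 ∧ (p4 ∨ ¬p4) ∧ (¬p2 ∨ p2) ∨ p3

p4 ∨ p3

p4 ∧ (p4 ∨ ¬p4) ∧ (¬p2 ∨ p2) ∨ p3
= p4 ∧ (¬p2 ∨ p2) ∨ p3
= p4 ∨ p3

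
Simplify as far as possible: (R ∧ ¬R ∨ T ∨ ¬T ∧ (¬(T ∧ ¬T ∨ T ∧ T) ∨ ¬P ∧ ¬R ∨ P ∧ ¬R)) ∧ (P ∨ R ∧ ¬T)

(R ∧ ¬R ∨ T ∨ ¬T ∧ (¬(T ∧ ¬T ∨ T ∧ T) ∨ ¬P ∧ ¬R ∨ P ∧ ¬R)) ∧ (P ∨ R ∧ ¬T)
= (R ∧ ¬R ∨ T ∨ ¬T ∧ (¬T ∨ ¬P ∧ ¬R ∨ P ∧ ¬R)) ∧ (P ∨ R ∧ ¬T)
= (T ∨ ¬T ∧ (¬T ∨ ¬P ∧ ¬R ∨ P ∧ ¬R)) ∧ (P ∨ R ∧ ¬T)
= (T ∨ ¬T ∧ (¬T ∨ ¬R)) ∧ (P ∨ R ∧ ¬T)
= (T ∨ ¬T) ∧ (P ∨ R ∧ ¬T)
= P ∨ R ∧ ¬T

P ∨ R ∧ ¬T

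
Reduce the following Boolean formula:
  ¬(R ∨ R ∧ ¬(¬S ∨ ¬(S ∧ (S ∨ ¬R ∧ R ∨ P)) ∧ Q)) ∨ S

¬(R ∨ R ∧ ¬(¬S ∨ ¬(S ∧ (S ∨ ¬R ∧ R ∨ P)) ∧ Q)) ∨ S
= ¬(R ∨ R ∧ ¬(¬S ∨ ¬(S ∧ (S ∨ P)) ∧ Q)) ∨ S   [complement / identity]
= ¬(R ∨ R ∧ ¬(¬S ∨ ¬S ∧ Q)) ∨ S   [absorption]
= ¬(R ∨ R ∧ ¬¬S) ∨ S   [absorption]
= ¬(R ∨ R ∧ S) ∨ S   [double negation]
= ¬R ∨ S   [absorption]

¬R ∨ S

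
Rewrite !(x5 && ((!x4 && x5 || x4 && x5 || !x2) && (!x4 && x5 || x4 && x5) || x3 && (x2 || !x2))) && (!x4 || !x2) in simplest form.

!x5 && (!x4 || !x2)

!(x5 && ((!x4 && x5 || x4 && x5 || !x2) && (!x4 && x5 || x4 && x5) || x3 && (x2 || !x2))) && (!x4 || !x2)
= !(x5 && (!x4 && x5 || x4 && x5 || x3 && (x2 || !x2))) && (!x4 || !x2)   (absorption)
= !(x5 && (x5 || x3 && (x2 || !x2))) && (!x4 || !x2)   (distribution)
= !(x5 && (x5 || x3)) && (!x4 || !x2)   (complement / identity)
= !x5 && (!x4 || !x2)   (absorption)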